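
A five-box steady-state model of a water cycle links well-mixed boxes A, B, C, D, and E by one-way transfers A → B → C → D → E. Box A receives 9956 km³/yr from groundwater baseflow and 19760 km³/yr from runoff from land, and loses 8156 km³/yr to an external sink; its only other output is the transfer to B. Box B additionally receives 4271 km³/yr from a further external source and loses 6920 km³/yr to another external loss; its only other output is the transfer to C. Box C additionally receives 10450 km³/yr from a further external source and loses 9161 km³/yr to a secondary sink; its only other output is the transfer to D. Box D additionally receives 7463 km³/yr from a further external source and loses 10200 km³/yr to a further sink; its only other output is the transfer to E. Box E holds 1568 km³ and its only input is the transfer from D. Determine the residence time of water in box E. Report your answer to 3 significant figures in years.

0.0898 yr

Box A: F(A→B) = (9956 + 19760) − 8156 = 21560 km³/yr.
Box B: F(B→C) = (21560 + 4271) − 6920 = 18911 km³/yr.
Box C: F(C→D) = (18911 + 10450) − 9161 = 20200 km³/yr.
Box D: F(D→E) = (20200 + 7463) − 10200 = 17463 km³/yr.
Box E throughput = its input = 17463 km³/yr; τ = 1568 / 17463 = 0.08979 yr.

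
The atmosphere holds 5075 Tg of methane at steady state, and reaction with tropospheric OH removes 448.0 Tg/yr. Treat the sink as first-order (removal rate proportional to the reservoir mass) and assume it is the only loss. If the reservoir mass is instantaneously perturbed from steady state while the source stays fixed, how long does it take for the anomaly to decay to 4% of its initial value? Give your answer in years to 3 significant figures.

For a linear reservoir the anomaly decays as exp(−t/τ) with τ = M/F = 5075/448.0 = 11.33 yr.
exp(−t/τ) = 0.04 ⇒ t = −τ ln(0.04) = 11.33 × 3.219 = 36.46 yr.

36.5 yr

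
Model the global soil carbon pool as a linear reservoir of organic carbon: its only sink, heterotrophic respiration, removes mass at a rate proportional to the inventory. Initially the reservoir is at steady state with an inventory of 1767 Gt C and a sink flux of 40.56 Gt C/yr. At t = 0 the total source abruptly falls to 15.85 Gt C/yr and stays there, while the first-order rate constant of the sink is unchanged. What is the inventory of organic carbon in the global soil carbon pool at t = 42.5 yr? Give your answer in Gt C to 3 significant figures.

The sink rate constant is k = F₀/M₀ = 40.56/1767 = 0.02295 yr⁻¹.
Solving dM/dt = F₁ − kM with M(0) = M₀ gives M(t) = F₁/k + (M₀ − F₁/k)·e^(−kt).
F₁/k = 15.85/0.02295 = 690.51 Gt C; kt = 0.02295 × 42.5 = 0.9756, e^(−kt) = 0.3770.
M(42.5) = 690.51 + (1767 − 690.51) × 0.3770 = 690.51 + 405.8 = 1096.3 Gt C.

1100 Gt C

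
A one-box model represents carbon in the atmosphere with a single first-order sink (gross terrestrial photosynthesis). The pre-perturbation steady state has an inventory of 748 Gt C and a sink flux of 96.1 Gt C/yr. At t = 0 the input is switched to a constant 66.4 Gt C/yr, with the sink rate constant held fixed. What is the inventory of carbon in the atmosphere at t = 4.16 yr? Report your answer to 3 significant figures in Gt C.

The sink rate constant is k = F₀/M₀ = 96.1/748 = 0.1285 yr⁻¹.
Solving dM/dt = F₁ − kM with M(0) = M₀ gives M(t) = F₁/k + (M₀ − F₁/k)·e^(−kt).
F₁/k = 66.4/0.1285 = 516.83 Gt C; kt = 0.1285 × 4.16 = 0.5345, e^(−kt) = 0.5860.
M(4.16) = 516.83 + (748 − 516.83) × 0.5860 = 516.83 + 135.5 = 652.29 Gt C.

652 Gt C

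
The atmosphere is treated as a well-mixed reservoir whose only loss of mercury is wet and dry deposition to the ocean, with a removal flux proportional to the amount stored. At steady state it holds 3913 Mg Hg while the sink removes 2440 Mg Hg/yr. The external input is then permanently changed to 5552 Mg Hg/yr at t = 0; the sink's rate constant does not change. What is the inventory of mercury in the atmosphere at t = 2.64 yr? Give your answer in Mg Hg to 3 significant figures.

The sink rate constant is k = F₀/M₀ = 2440/3913 = 0.6236 yr⁻¹.
Solving dM/dt = F₁ − kM with M(0) = M₀ gives M(t) = F₁/k + (M₀ − F₁/k)·e^(−kt).
F₁/k = 5552/0.6236 = 8903.7 Mg Hg; kt = 0.6236 × 2.64 = 1.646, e^(−kt) = 0.1928.
M(2.64) = 8903.7 + (3913 − 8903.7) × 0.1928 = 8903.7 − 962.1 = 7941.6 Mg Hg.

7940 Mg Hg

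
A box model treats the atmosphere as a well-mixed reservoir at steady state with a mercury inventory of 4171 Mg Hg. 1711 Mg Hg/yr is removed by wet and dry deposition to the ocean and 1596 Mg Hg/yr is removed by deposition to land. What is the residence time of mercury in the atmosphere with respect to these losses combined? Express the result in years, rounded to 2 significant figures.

Total removal = 1711 + 1596 = 3307.0 Mg Hg/yr.
τ = M / ΣF_out = 4171 / 3307.0 = 1.261 yr.

1.3 yr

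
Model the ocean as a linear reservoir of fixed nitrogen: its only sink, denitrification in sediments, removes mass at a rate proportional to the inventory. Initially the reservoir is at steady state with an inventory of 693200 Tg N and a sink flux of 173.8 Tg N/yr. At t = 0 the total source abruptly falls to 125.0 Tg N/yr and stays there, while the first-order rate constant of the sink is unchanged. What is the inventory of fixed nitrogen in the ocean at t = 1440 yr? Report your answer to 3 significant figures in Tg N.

634000 Tg N

Residence time τ = M₀/F₀ = 3988 yr. The eventual steady state is M_∞ = M₀·(F₁/F₀) = 693200 × 125.0/173.8 = 498560 Tg N.
The anomaly ΔM(t) = M(t) − M_∞ decays as ΔM₀·e^(−t/τ) with ΔM₀ = 693200 − 498560 = 194600 Tg N.
At t = 1440 yr, e^(−t/τ) = e^(−0.3610) = 0.6970, so ΔM = 135700 Tg N and M = 498560 + 135700 = 634220 Tg N.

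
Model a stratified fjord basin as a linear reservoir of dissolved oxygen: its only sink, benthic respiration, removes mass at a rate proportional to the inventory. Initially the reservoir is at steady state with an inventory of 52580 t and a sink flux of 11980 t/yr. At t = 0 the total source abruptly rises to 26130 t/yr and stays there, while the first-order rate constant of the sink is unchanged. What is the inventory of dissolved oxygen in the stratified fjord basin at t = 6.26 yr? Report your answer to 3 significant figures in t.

99800 t

The sink rate constant is k = F₀/M₀ = 11980/52580 = 0.2278 yr⁻¹.
Solving dM/dt = F₁ − kM with M(0) = M₀ gives M(t) = F₁/k + (M₀ − F₁/k)·e^(−kt).
F₁/k = 26130/0.2278 = 114680 t; kt = 0.2278 × 6.26 = 1.426, e^(−kt) = 0.2402.
M(6.26) = 114680 + (52580 − 114680) × 0.2402 = 114680 − 14920 = 99767 t.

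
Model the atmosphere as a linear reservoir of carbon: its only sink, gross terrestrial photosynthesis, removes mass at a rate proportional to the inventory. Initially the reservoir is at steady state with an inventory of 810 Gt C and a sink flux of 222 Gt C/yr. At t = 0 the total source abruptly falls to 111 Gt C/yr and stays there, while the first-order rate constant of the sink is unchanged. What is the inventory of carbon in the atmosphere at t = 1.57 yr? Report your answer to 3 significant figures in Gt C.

τ = M₀/F₀ = 810/222 = 3.649 yr; rate constant k = 1/τ.
New steady state M_∞ = F₁/k = F₁·τ = 111 × 3.649 = 405.00 Gt C.
M(t) = M_∞ + (M₀ − M_∞)·e^(−t/τ); t/τ = 1.57/3.649 = 0.4303, so e^(−t/τ) = 0.6503.
M(t) = 405.00 + 405.0 × 0.6503 = 668.38 Gt C.

668 Gt C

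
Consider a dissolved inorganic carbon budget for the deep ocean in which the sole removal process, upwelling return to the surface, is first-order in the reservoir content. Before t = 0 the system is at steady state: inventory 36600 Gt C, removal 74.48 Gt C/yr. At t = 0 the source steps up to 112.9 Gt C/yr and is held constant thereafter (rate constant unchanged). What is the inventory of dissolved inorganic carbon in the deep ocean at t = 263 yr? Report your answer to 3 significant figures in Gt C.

Residence time τ = M₀/F₀ = 491.4 yr. The eventual steady state is M_∞ = M₀·(F₁/F₀) = 36600 × 112.9/74.48 = 55480 Gt C.
The anomaly ΔM(t) = M(t) − M_∞ decays as ΔM₀·e^(−t/τ) with ΔM₀ = 36600 − 55480 = −18880 Gt C.
At t = 263 yr, e^(−t/τ) = e^(−0.5352) = 0.5856, so ΔM = −11060 Gt C and M = 55480 − 11060 = 44425 Gt C.

44400 Gt C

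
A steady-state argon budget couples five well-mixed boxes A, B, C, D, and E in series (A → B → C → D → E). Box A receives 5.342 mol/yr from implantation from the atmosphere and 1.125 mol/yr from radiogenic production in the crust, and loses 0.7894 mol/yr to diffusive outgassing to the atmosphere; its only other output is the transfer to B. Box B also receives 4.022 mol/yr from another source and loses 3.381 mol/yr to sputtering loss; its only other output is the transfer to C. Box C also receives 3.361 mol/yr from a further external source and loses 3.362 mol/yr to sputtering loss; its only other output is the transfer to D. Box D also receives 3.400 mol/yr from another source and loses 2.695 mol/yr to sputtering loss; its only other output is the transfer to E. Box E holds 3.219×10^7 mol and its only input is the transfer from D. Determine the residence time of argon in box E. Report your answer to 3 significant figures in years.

Box A: F(A→B) = (5.342 + 1.125) − 0.7894 = 5.6776 mol/yr.
Box B: F(B→C) = (5.6776 + 4.022) − 3.381 = 6.3186 mol/yr.
Box C: F(C→D) = (6.3186 + 3.361) − 3.362 = 6.3176 mol/yr.
Box D: F(D→E) = (6.3176 + 3.400) − 2.695 = 7.0226 mol/yr.
Box E throughput = its input = 7.0226 mol/yr; τ = 3.219×10^7 / 7.0226 = 4.584×10^6 yr.

4.58×10^6 yr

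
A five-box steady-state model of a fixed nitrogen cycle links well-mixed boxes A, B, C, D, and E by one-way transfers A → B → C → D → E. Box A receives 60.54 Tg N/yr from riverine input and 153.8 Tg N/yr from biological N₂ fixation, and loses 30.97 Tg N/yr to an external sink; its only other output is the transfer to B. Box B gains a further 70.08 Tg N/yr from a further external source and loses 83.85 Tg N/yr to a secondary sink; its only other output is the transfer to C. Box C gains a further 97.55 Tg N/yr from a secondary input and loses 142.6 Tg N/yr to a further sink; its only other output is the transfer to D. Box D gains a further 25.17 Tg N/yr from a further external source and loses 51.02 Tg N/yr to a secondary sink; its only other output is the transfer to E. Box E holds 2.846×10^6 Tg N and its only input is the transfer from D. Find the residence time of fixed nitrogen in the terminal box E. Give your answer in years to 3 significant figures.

28800 yr

Box A: F(A→B) = (60.54 + 153.8) − 30.97 = 183.37 Tg N/yr.
Box B: F(B→C) = (183.37 + 70.08) − 83.85 = 169.60 Tg N/yr.
Box C: F(C→D) = (169.60 + 97.55) − 142.6 = 124.55 Tg N/yr.
Box D: F(D→E) = (124.55 + 25.17) − 51.02 = 98.700 Tg N/yr.
Box E throughput = its input = 98.700 Tg N/yr; τ = 2.846×10^6 / 98.700 = 28830 yr.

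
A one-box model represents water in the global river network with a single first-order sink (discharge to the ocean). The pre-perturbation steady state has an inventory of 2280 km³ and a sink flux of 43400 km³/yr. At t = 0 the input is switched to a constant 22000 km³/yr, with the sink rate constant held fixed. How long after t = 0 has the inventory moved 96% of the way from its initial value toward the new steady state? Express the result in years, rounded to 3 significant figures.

τ = M₀/F₀ = 2280/43400 = 0.05253 yr.
The remaining gap fraction is e^(−t/τ); 96% covered ⇒ e^(−t/τ) = 0.0400.
t = −τ ln(0.0400) = 0.05253 × 3.219 = 0.1691 yr.

0.169 yr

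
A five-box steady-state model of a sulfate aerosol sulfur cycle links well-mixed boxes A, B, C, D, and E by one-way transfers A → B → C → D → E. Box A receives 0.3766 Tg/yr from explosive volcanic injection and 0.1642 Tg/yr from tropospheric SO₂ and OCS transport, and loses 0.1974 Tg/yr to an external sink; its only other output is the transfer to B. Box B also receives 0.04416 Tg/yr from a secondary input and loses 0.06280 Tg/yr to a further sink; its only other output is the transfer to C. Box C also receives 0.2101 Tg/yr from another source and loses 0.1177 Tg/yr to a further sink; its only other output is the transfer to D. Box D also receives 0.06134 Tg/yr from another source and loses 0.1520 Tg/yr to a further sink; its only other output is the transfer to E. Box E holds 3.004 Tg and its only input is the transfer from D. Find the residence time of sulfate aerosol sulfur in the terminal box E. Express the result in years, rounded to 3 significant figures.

Box A: F(A→B) = (0.3766 + 0.1642) − 0.1974 = 0.34340 Tg/yr.
Box B: F(B→C) = (0.34340 + 0.04416) − 0.06280 = 0.32476 Tg/yr.
Box C: F(C→D) = (0.32476 + 0.2101) − 0.1177 = 0.41716 Tg/yr.
Box D: F(D→E) = (0.41716 + 0.06134) − 0.1520 = 0.32650 Tg/yr.
Box E throughput = its input = 0.32650 Tg/yr; τ = 3.004 / 0.32650 = 9.201 yr.

9.20 yr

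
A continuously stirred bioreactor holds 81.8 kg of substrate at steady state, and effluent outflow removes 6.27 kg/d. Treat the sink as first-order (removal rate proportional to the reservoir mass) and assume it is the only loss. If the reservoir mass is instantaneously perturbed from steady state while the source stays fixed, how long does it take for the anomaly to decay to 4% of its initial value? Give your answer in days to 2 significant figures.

42 d

For a linear reservoir the anomaly decays as exp(−t/τ) with τ = M/F = 81.8/6.27 = 13.05 d.
exp(−t/τ) = 0.04 ⇒ t = −τ ln(0.04) = 13.05 × 3.219 = 41.99 d.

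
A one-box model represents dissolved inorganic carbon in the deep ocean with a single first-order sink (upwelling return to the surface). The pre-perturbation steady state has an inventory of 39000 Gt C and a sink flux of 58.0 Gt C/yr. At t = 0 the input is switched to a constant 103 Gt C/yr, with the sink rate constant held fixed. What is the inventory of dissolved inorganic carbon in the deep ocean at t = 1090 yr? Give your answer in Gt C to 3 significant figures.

The sink rate constant is k = F₀/M₀ = 58.0/39000 = 0.001487 yr⁻¹.
Solving dM/dt = F₁ − kM with M(0) = M₀ gives M(t) = F₁/k + (M₀ − F₁/k)·e^(−kt).
F₁/k = 103/0.001487 = 69259 Gt C; kt = 0.001487 × 1090 = 1.621, e^(−kt) = 0.1977.
M(1090) = 69259 + (39000 − 69259) × 0.1977 = 69259 − 5982 = 63277 Gt C.

63300 Gt C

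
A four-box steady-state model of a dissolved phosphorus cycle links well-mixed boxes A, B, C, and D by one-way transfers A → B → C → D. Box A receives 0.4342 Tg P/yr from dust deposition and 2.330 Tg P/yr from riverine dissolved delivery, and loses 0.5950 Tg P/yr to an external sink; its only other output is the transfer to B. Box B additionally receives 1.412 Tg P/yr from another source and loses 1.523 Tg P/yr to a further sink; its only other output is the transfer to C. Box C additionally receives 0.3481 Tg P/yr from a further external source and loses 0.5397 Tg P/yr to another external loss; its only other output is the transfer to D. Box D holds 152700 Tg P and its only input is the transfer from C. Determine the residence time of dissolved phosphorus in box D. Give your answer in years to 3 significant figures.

81800 yr

Box A: F(A→B) = (0.4342 + 2.330) − 0.5950 = 2.1692 Tg P/yr.
Box B: F(B→C) = (2.1692 + 1.412) − 1.523 = 2.0582 Tg P/yr.
Box C: F(C→D) = (2.0582 + 0.3481) − 0.5397 = 1.8666 Tg P/yr.
Box D throughput = its input = 1.8666 Tg P/yr; τ = 152700 / 1.8666 = 81810 yr.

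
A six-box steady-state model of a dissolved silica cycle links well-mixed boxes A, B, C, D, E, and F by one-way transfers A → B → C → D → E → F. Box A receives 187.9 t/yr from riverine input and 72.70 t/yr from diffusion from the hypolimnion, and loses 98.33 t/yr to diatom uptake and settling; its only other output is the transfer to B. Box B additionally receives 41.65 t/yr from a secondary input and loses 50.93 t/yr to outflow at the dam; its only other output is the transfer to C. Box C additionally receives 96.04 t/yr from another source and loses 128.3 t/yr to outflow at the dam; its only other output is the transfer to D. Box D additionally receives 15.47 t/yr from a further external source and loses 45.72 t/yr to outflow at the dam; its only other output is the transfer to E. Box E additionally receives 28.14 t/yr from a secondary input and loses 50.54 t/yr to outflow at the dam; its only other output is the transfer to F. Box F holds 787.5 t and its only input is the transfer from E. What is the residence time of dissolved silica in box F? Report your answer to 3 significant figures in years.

Box A: F(A→B) = (187.9 + 72.70) − 98.33 = 162.27 t/yr.
Box B: F(B→C) = (162.27 + 41.65) − 50.93 = 152.99 t/yr.
Box C: F(C→D) = (152.99 + 96.04) − 128.3 = 120.73 t/yr.
Box D: F(D→E) = (120.73 + 15.47) − 45.72 = 90.480 t/yr.
Box E: F(E→F) = (90.480 + 28.14) − 50.54 = 68.080 t/yr.
Box F throughput = its input = 68.080 t/yr; τ = 787.5 / 68.080 = 11.57 yr.

11.6 yr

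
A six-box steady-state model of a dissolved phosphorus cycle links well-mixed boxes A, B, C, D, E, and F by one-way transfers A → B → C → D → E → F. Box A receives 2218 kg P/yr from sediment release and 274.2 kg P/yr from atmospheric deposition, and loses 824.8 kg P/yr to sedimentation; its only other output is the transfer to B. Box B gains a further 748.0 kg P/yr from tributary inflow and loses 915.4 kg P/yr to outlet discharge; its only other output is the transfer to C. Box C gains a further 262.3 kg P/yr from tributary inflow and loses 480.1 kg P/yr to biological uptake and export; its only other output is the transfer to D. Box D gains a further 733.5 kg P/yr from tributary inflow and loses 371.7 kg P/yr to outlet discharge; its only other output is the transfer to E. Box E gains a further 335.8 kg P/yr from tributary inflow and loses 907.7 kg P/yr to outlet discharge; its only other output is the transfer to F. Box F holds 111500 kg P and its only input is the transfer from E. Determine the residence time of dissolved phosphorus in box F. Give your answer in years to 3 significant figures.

104 yr

Box A: F(A→B) = (2218 + 274.2) − 824.8 = 1667.4 kg P/yr.
Box B: F(B→C) = (1667.4 + 748.0) − 915.4 = 1500.0 kg P/yr.
Box C: F(C→D) = (1500.0 + 262.3) − 480.1 = 1282.2 kg P/yr.
Box D: F(D→E) = (1282.2 + 733.5) − 371.7 = 1644.0 kg P/yr.
Box E: F(E→F) = (1644.0 + 335.8) − 907.7 = 1072.1 kg P/yr.
Box F throughput = its input = 1072.1 kg P/yr; τ = 111500 / 1072.1 = 104.0 yr.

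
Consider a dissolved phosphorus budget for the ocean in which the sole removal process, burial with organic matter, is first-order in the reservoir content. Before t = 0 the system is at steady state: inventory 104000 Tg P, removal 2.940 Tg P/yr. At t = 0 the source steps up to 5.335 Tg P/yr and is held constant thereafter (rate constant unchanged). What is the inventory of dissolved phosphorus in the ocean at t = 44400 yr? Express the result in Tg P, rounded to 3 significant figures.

Residence time τ = M₀/F₀ = 35370 yr. The eventual steady state is M_∞ = M₀·(F₁/F₀) = 104000 × 5.335/2.940 = 188720 Tg P.
The anomaly ΔM(t) = M(t) − M_∞ decays as ΔM₀·e^(−t/τ) with ΔM₀ = 104000 − 188720 = −84720 Tg P.
At t = 44400 yr, e^(−t/τ) = e^(−1.255) = 0.2850, so ΔM = −24150 Tg P and M = 188720 − 24150 = 164570 Tg P.

165000 Tg P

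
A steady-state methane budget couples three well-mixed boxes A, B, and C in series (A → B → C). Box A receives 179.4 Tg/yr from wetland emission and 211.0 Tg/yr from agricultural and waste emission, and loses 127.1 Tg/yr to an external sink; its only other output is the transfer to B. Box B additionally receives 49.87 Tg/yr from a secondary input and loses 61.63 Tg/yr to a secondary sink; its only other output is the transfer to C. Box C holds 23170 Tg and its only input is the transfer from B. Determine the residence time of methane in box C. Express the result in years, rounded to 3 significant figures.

92.1 yr

Box A: F(A→B) = (179.4 + 211.0) − 127.1 = 263.30 Tg/yr.
Box B: F(B→C) = (263.30 + 49.87) − 61.63 = 251.54 Tg/yr.
Box C throughput = its input = 251.54 Tg/yr; τ = 23170 / 251.54 = 92.11 yr.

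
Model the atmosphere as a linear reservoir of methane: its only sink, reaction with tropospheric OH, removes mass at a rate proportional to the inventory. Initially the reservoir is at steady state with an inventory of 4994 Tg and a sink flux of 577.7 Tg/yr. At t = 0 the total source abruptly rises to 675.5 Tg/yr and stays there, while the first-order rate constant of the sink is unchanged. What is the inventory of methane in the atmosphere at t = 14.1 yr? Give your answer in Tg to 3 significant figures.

Residence time τ = M₀/F₀ = 8.645 yr. The eventual steady state is M_∞ = M₀·(F₁/F₀) = 4994 × 675.5/577.7 = 5839.4 Tg.
The anomaly ΔM(t) = M(t) − M_∞ decays as ΔM₀·e^(−t/τ) with ΔM₀ = 4994 − 5839.4 = −845.4 Tg.
At t = 14.1 yr, e^(−t/τ) = e^(−1.631) = 0.1957, so ΔM = −165.5 Tg and M = 5839.4 − 165.5 = 5674.0 Tg.

5670 Tg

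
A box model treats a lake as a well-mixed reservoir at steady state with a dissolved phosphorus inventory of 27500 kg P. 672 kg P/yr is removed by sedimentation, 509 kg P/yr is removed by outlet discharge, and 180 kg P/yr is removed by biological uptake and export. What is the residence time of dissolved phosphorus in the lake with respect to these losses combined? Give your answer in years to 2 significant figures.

20 yr

Total removal = 672.0 + 509.0 + 180.0 = 1361.0 kg P/yr.
τ = M / ΣF_out = 27500 / 1361.0 = 20.21 yr.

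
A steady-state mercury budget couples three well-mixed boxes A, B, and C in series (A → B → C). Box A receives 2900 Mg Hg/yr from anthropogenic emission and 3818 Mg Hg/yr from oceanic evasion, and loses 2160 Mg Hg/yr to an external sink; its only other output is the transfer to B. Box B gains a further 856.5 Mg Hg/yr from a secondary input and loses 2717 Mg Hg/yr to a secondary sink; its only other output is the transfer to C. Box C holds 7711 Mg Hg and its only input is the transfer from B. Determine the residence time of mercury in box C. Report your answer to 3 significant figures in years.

Box A: F(A→B) = (2900 + 3818) − 2160 = 4558.0 Mg Hg/yr.
Box B: F(B→C) = (4558.0 + 856.5) − 2717 = 2697.5 Mg Hg/yr.
Box C throughput = its input = 2697.5 Mg Hg/yr; τ = 7711 / 2697.5 = 2.859 yr.

2.86 yr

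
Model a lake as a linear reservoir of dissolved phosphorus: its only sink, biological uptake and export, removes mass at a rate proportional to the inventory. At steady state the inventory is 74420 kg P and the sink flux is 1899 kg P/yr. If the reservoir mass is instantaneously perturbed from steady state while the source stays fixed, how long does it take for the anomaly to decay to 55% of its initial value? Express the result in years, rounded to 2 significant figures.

For a linear reservoir the anomaly decays as exp(−t/τ) with τ = M/F = 74420/1899 = 39.19 yr.
exp(−t/τ) = 0.55 ⇒ t = −τ ln(0.55) = 39.19 × 0.5978 = 23.43 yr.

23 yr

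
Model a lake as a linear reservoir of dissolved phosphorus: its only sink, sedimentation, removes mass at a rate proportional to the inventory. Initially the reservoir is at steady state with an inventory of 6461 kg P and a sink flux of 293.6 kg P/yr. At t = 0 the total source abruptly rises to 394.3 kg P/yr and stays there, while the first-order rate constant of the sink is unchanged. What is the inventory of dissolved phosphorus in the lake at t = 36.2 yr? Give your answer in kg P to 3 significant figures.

8250 kg P

The sink rate constant is k = F₀/M₀ = 293.6/6461 = 0.04544 yr⁻¹.
Solving dM/dt = F₁ − kM with M(0) = M₀ gives M(t) = F₁/k + (M₀ − F₁/k)·e^(−kt).
F₁/k = 394.3/0.04544 = 8677.0 kg P; kt = 0.04544 × 36.2 = 1.645, e^(−kt) = 0.1930.
M(36.2) = 8677.0 + (6461 − 8677.0) × 0.1930 = 8677.0 − 427.7 = 8249.3 kg P.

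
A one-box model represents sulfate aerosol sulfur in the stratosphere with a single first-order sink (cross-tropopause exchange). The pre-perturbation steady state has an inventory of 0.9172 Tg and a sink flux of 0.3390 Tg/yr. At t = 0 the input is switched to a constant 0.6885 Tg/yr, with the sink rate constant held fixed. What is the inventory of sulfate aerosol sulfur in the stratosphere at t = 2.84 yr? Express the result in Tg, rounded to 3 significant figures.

τ = M₀/F₀ = 0.9172/0.3390 = 2.706 yr; rate constant k = 1/τ.
New steady state M_∞ = F₁/k = F₁·τ = 0.6885 × 2.706 = 1.8628 Tg.
M(t) = M_∞ + (M₀ − M_∞)·e^(−t/τ); t/τ = 2.84/2.706 = 1.050, so e^(−t/τ) = 0.3501.
M(t) = 1.8628 − 0.9456 × 0.3501 = 1.5318 Tg.

1.53 Tg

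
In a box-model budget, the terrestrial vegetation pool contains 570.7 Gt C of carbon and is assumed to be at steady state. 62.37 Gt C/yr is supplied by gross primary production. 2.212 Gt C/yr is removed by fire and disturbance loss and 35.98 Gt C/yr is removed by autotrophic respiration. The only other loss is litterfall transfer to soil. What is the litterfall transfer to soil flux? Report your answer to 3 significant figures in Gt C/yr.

24.2 Gt C/yr

At steady state ΣF_in = ΣF_out.
ΣF_in = 62.370 Gt C/yr.
Litterfall transfer to soil flux = ΣF_in − (2.212 + 35.98) = 62.370 − 38.19 = 24.18 Gt C/yr.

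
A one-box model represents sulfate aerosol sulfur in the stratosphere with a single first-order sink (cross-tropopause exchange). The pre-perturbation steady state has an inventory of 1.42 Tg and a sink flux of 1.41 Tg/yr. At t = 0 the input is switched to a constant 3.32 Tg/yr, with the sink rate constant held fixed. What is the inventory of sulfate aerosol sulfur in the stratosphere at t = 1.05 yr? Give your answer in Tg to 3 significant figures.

2.67 Tg

τ = M₀/F₀ = 1.42/1.41 = 1.007 yr; rate constant k = 1/τ.
New steady state M_∞ = F₁/k = F₁·τ = 3.32 × 1.007 = 3.3435 Tg.
M(t) = M_∞ + (M₀ − M_∞)·e^(−t/τ); t/τ = 1.05/1.007 = 1.043, so e^(−t/τ) = 0.3525.
M(t) = 3.3435 − 1.924 × 0.3525 = 2.6654 Tg.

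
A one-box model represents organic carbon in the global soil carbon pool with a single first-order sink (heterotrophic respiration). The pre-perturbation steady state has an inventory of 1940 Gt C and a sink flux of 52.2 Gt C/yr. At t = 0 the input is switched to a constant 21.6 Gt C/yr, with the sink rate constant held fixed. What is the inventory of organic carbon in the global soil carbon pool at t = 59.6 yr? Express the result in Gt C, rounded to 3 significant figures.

1030 Gt C

τ = M₀/F₀ = 1940/52.2 = 37.16 yr; rate constant k = 1/τ.
New steady state M_∞ = F₁/k = F₁·τ = 21.6 × 37.16 = 802.76 Gt C.
M(t) = M_∞ + (M₀ − M_∞)·e^(−t/τ); t/τ = 59.6/37.16 = 1.604, so e^(−t/τ) = 0.2012.
M(t) = 802.76 + 1137 × 0.2012 = 1031.5 Gt C.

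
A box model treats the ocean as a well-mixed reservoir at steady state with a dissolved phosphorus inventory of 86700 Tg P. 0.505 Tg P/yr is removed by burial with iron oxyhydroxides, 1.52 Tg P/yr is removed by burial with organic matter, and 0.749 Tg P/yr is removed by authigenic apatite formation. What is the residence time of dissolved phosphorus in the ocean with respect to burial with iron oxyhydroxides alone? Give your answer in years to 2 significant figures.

170000 yr

Residence time with respect to a single sink: τ = M / F_sink.
τ = 86700 / 0.505 = 171700 yr.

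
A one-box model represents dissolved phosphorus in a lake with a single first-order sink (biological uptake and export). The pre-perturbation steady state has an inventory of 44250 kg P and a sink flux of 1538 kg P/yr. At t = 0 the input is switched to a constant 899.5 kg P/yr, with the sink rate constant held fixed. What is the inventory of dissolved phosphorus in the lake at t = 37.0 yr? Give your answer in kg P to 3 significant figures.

Residence time τ = M₀/F₀ = 28.77 yr. The eventual steady state is M_∞ = M₀·(F₁/F₀) = 44250 × 899.5/1538 = 25880 kg P.
The anomaly ΔM(t) = M(t) − M_∞ decays as ΔM₀·e^(−t/τ) with ΔM₀ = 44250 − 25880 = 18370 kg P.
At t = 37.0 yr, e^(−t/τ) = e^(−1.286) = 0.2764, so ΔM = 5077 kg P and M = 25880 + 5077 = 30957 kg P.

31000 kg P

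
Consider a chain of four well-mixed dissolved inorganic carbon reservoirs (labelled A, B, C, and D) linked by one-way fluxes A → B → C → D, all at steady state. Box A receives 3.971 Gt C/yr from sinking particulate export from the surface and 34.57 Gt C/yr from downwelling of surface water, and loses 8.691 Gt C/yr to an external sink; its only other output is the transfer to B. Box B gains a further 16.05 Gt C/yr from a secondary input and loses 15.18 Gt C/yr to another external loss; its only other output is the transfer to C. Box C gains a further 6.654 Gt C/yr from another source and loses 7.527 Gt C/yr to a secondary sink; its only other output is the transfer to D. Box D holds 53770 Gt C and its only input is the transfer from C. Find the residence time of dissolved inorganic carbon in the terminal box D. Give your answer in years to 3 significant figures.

1800 yr

Box A: F(A→B) = (3.971 + 34.57) − 8.691 = 29.850 Gt C/yr.
Box B: F(B→C) = (29.850 + 16.05) − 15.18 = 30.720 Gt C/yr.
Box C: F(C→D) = (30.720 + 6.654) − 7.527 = 29.847 Gt C/yr.
Box D throughput = its input = 29.847 Gt C/yr; τ = 53770 / 29.847 = 1802 yr.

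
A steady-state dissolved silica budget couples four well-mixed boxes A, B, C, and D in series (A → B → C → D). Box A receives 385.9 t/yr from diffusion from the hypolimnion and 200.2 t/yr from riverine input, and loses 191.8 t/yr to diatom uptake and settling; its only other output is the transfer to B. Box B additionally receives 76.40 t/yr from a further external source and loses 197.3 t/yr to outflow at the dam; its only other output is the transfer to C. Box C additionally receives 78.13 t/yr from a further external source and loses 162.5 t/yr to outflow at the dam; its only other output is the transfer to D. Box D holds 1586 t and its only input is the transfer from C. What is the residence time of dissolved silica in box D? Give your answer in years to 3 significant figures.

8.39 yr

Box A: F(A→B) = (385.9 + 200.2) − 191.8 = 394.30 t/yr.
Box B: F(B→C) = (394.30 + 76.40) − 197.3 = 273.40 t/yr.
Box C: F(C→D) = (273.40 + 78.13) − 162.5 = 189.03 t/yr.
Box D throughput = its input = 189.03 t/yr; τ = 1586 / 189.03 = 8.390 yr.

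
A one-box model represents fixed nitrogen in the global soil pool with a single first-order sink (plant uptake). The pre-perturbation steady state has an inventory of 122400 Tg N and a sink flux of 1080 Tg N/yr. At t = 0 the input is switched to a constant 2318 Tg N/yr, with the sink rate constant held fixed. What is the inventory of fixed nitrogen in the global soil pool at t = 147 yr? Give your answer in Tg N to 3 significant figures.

224000 Tg N

τ = M₀/F₀ = 122400/1080 = 113.3 yr; rate constant k = 1/τ.
New steady state M_∞ = F₁/k = F₁·τ = 2318 × 113.3 = 262710 Tg N.
M(t) = M_∞ + (M₀ − M_∞)·e^(−t/τ); t/τ = 147/113.3 = 1.297, so e^(−t/τ) = 0.2733.
M(t) = 262710 − 140300 × 0.2733 = 224360 Tg N.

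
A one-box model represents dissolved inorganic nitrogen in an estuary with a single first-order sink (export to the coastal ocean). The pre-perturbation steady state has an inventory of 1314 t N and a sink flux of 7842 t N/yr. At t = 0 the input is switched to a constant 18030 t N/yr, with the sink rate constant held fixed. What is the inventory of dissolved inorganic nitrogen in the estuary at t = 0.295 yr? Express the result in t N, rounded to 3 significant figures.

τ = M₀/F₀ = 1314/7842 = 0.1676 yr; rate constant k = 1/τ.
New steady state M_∞ = F₁/k = F₁·τ = 18030 × 0.1676 = 3021.1 t N.
M(t) = M_∞ + (M₀ − M_∞)·e^(−t/τ); t/τ = 0.295/0.1676 = 1.761, so e^(−t/τ) = 0.1719.
M(t) = 3021.1 − 1707 × 0.1719 = 2727.6 t N.

2730 t N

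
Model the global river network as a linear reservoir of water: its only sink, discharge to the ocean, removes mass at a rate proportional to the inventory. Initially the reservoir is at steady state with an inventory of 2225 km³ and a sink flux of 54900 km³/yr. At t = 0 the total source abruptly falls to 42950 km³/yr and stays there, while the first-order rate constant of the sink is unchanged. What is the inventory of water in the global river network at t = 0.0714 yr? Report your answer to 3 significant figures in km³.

1820 km³

The sink rate constant is k = F₀/M₀ = 54900/2225 = 24.67 yr⁻¹.
Solving dM/dt = F₁ − kM with M(0) = M₀ gives M(t) = F₁/k + (M₀ − F₁/k)·e^(−kt).
F₁/k = 42950/24.67 = 1740.7 km³; kt = 24.67 × 0.0714 = 1.762, e^(−kt) = 0.1717.
M(0.0714) = 1740.7 + (2225 − 1740.7) × 0.1717 = 1740.7 + 83.18 = 1823.9 km³.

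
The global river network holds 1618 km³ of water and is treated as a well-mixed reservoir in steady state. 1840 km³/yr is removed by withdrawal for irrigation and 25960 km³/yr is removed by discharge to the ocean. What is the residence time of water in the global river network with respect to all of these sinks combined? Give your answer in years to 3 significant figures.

0.0582 yr

Total removal flux = 1840 + 25960 = 27800 km³/yr.
τ = M / ΣF_out = 1618 / 27800 = 0.05820 yr.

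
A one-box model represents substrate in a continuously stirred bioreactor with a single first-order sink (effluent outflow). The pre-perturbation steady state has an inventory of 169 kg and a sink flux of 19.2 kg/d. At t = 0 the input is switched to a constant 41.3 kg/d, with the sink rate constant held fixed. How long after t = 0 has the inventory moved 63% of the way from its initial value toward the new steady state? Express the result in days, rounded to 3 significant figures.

8.75 d

τ = M₀/F₀ = 169/19.2 = 8.802 d.
The remaining gap fraction is e^(−t/τ); 63% covered ⇒ e^(−t/τ) = 0.370.
t = −τ ln(0.370) = 8.802 × 0.9943 = 8.751 d.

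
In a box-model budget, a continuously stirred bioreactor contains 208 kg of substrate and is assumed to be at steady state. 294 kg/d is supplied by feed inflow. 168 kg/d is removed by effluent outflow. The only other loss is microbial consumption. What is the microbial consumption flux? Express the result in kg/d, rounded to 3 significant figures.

126 kg/d

At steady state ΣF_in = ΣF_out.
ΣF_in = 294.00 kg/d.
Microbial consumption flux = ΣF_in − (168) = 294.00 − 168.0 = 126.0 kg/d.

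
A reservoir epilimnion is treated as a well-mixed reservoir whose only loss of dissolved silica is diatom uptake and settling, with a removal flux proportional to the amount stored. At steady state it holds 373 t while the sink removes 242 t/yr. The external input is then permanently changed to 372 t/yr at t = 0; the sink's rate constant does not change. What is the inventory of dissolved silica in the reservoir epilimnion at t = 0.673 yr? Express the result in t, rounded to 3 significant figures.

444 t

Residence time τ = M₀/F₀ = 1.541 yr. The eventual steady state is M_∞ = M₀·(F₁/F₀) = 373 × 372/242 = 573.37 t.
The anomaly ΔM(t) = M(t) − M_∞ decays as ΔM₀·e^(−t/τ) with ΔM₀ = 373 − 573.37 = −200.4 t.
At t = 0.673 yr, e^(−t/τ) = e^(−0.4366) = 0.6462, so ΔM = −129.5 t and M = 573.37 − 129.5 = 443.89 t.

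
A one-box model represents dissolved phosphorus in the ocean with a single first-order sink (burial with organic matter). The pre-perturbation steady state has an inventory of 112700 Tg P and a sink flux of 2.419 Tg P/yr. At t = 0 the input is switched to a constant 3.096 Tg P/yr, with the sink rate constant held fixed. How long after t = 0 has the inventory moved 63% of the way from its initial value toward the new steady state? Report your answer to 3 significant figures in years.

τ = M₀/F₀ = 112700/2.419 = 46590 yr.
The remaining gap fraction is e^(−t/τ); 63% covered ⇒ e^(−t/τ) = 0.370.
t = −τ ln(0.370) = 46590 × 0.9943 = 46320 yr.

46300 yr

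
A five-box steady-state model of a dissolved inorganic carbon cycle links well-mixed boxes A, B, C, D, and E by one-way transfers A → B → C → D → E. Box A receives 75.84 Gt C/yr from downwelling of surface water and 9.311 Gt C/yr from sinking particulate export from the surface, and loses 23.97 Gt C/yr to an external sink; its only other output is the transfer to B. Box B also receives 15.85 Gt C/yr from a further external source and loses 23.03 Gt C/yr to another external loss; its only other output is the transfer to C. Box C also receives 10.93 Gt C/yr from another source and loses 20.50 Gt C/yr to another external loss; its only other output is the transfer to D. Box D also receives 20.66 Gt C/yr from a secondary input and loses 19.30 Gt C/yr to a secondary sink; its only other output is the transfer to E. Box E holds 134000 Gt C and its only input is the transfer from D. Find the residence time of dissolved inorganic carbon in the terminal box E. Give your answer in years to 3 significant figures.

2930 yr

Box A: F(A→B) = (75.84 + 9.311) − 23.97 = 61.181 Gt C/yr.
Box B: F(B→C) = (61.181 + 15.85) − 23.03 = 54.001 Gt C/yr.
Box C: F(C→D) = (54.001 + 10.93) − 20.50 = 44.431 Gt C/yr.
Box D: F(D→E) = (44.431 + 20.66) − 19.30 = 45.791 Gt C/yr.
Box E throughput = its input = 45.791 Gt C/yr; τ = 134000 / 45.791 = 2926 yr.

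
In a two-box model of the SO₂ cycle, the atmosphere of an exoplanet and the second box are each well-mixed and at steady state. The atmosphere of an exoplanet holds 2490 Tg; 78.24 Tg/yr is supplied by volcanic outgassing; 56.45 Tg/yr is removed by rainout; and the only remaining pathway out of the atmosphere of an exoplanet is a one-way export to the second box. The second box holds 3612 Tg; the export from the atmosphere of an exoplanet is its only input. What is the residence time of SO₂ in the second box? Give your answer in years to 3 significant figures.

166 yr

Balance the atmosphere of an exoplanet: ΣF_in = 78.240 Tg/yr.
Export to the second box = ΣF_in − (56.45) = 21.790 Tg/yr.
At steady state the output of the second box equals its input, 21.790 Tg/yr.
τ = M / F = 3612 / 21.790 = 165.8 yr.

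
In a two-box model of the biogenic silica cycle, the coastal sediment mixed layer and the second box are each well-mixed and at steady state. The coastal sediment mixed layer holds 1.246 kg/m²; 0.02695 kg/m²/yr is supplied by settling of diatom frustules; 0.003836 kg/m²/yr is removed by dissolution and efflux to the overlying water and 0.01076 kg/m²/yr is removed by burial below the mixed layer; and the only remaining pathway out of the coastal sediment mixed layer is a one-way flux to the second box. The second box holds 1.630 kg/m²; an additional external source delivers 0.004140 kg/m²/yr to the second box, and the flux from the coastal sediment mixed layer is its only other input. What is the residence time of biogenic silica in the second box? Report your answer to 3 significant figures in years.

98.8 yr

Balance the coastal sediment mixed layer: ΣF_in = 0.026950 kg/m²/yr.
Flux to the second box = ΣF_in − (0.003836 + 0.01076) = 0.012354 kg/m²/yr.
Total input to the second box = 0.012354 + 0.004140 = 0.016494 kg/m²/yr; at steady state this equals its total output.
τ = M / F = 1.630 / 0.016494 = 98.82 yr.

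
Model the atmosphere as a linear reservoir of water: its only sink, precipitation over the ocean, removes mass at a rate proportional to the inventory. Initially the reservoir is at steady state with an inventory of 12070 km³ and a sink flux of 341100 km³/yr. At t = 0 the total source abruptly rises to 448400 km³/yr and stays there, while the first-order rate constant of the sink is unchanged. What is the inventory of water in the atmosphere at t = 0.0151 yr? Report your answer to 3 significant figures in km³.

τ = M₀/F₀ = 12070/341100 = 0.03539 yr; rate constant k = 1/τ.
New steady state M_∞ = F₁/k = F₁·τ = 448400 × 0.03539 = 15867 km³.
M(t) = M_∞ + (M₀ − M_∞)·e^(−t/τ); t/τ = 0.0151/0.03539 = 0.4267, so e^(−t/τ) = 0.6526.
M(t) = 15867 − 3797 × 0.6526 = 13389 km³.

13400 km³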